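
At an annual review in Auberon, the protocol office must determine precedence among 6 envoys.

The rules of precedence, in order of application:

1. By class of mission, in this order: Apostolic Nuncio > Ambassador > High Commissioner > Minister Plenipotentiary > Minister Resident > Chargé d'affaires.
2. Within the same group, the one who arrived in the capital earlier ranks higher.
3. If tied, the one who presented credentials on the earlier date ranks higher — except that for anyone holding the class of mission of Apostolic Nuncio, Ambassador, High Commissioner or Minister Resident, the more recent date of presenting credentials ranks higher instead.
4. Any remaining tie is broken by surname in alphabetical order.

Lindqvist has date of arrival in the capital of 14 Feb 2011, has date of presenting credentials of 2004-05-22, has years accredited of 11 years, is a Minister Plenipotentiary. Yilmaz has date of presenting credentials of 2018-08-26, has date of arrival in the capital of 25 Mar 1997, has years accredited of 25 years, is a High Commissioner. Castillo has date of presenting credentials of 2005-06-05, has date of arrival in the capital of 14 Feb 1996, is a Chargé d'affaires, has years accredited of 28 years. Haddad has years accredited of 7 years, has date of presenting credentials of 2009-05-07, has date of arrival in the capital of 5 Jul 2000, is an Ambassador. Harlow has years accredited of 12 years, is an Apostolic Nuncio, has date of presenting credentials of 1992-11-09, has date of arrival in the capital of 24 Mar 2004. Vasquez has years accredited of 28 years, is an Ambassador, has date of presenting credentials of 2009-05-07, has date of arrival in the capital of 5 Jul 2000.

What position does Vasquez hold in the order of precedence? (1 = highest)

By class of mission: Harlow (Apostolic Nuncio); then Haddad and Vasquez (Ambassador); then Yilmaz (High Commissioner); then Lindqvist (Minister Plenipotentiary); then Castillo (Chargé d'affaires).
Haddad and Vasquez both have date of arrival in the capital 5 Jul 2000, so the next rule applies.
Haddad and Vasquez both have date of presenting credentials 2009-05-07, so the next rule applies.
Among Haddad and Vasquez, alphabetically by surname: Haddad before Vasquez.
Order: Harlow, Haddad, Vasquez, Yilmaz, Lindqvist, Castillo. So position 3.

3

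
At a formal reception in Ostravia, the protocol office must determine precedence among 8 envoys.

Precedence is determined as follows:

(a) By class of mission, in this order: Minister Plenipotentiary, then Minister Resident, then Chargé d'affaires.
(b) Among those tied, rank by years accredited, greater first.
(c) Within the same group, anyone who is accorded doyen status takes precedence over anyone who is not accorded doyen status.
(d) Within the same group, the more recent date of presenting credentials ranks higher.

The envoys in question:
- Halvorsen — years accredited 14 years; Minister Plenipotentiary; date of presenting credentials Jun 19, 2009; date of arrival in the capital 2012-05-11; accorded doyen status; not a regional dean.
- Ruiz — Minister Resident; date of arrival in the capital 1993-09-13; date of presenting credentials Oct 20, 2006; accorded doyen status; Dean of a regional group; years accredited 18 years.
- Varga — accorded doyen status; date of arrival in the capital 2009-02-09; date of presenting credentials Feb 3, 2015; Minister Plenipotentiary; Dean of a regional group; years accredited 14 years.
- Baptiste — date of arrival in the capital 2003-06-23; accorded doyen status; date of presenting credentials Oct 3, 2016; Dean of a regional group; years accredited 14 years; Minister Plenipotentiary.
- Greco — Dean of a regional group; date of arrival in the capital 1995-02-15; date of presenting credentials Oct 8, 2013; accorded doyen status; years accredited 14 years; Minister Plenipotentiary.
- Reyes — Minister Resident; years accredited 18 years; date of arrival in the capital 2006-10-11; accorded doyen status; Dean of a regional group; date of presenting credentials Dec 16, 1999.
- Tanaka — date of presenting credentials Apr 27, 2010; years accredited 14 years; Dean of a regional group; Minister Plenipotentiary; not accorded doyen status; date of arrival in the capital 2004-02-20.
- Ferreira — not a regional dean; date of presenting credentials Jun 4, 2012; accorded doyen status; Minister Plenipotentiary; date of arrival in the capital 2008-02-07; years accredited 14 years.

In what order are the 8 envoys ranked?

Baptiste, Varga, Greco, Ferreira, Halvorsen, Tanaka, Ruiz, Reyes

By class of mission: Baptiste, Varga, Greco, Ferreira, Halvorsen and Tanaka (Minister Plenipotentiary); then Ruiz and Reyes (Minister Resident).
Baptiste, Varga, Greco, Ferreira, Halvorsen and Tanaka all have years accredited 14 years, so the next rule applies.
Among Baptiste, Varga, Greco, Ferreira, Halvorsen and Tanaka, accorded doyen status before not accorded doyen status: Baptiste, Varga, Greco, Ferreira and Halvorsen (accorded doyen status) before Tanaka (not accorded doyen status).
Among Baptiste, Varga, Greco, Ferreira and Halvorsen, by date of presenting credentials (later first): Baptiste (Oct 3, 2016) before Varga (Feb 3, 2015) before Greco (Oct 8, 2013) before Ferreira (Jun 4, 2012) before Halvorsen (Jun 19, 2009).
Ruiz and Reyes both have years accredited 18 years, so the next rule applies.
Ruiz and Reyes are each accorded doyen status, so the next rule applies.
Among Ruiz and Reyes, by date of presenting credentials (later first): Ruiz (Oct 20, 2006) before Reyes (Dec 16, 1999).
Full order: Baptiste, Varga, Greco, Ferreira, Halvorsen, Tanaka, Ruiz, Reyes.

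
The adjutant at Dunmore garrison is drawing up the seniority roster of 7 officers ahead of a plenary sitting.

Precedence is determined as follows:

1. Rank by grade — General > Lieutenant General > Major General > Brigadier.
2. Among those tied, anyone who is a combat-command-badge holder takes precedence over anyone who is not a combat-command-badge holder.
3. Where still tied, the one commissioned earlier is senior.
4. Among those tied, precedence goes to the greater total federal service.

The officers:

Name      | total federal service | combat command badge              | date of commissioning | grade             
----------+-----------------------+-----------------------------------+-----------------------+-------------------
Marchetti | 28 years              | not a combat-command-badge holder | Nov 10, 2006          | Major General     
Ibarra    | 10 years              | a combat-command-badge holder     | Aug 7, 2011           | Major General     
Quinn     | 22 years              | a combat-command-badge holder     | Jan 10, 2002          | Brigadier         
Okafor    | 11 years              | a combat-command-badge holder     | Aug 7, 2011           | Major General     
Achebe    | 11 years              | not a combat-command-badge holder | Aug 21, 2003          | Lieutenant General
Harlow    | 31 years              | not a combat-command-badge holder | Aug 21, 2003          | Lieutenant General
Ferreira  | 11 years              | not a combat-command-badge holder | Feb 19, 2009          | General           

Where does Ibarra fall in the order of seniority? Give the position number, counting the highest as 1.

By grade: Ferreira (General); then Harlow and Achebe (Lieutenant General); then Okafor, Ibarra and Marchetti (Major General); then Quinn (Brigadier).
Harlow and Achebe are each not a combat-command-badge holder, so the next rule applies.
Harlow and Achebe both have date of commissioning Aug 21, 2003, so the next rule applies.
Among Harlow and Achebe, by total federal service (higher first): Harlow (31 years) before Achebe (11 years).
Among Okafor, Ibarra and Marchetti, a combat-command-badge holder before not a combat-command-badge holder: Okafor and Ibarra (a combat-command-badge holder) before Marchetti (not a combat-command-badge holder).
Okafor and Ibarra both have date of commissioning Aug 7, 2011, so the next rule applies.
Among Okafor and Ibarra, by total federal service (higher first): Okafor (11 years) before Ibarra (10 years).
Order: Ferreira, Harlow, Achebe, Okafor, Ibarra, Marchetti, Quinn. So position 5.

5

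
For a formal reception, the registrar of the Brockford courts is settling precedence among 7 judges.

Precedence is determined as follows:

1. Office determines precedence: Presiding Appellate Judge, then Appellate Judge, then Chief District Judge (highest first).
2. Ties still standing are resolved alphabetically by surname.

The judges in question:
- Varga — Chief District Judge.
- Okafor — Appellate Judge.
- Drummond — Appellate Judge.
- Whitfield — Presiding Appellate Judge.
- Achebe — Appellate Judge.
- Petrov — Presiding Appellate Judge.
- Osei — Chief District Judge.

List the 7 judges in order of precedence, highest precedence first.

By office: Petrov and Whitfield (Presiding Appellate Judge); then Achebe, Drummond and Okafor (Appellate Judge); then Osei and Varga (Chief District Judge).
Among Petrov and Whitfield, alphabetically by surname: Petrov before Whitfield.
Among Achebe, Drummond and Okafor, alphabetically by surname: Achebe before Drummond before Okafor.
Among Osei and Varga, alphabetically by surname: Osei before Varga.
Full order: Petrov, Whitfield, Achebe, Drummond, Okafor, Osei, Varga.

Petrov, Whitfield, Achebe, Drummond, Okafor, Osei, Varga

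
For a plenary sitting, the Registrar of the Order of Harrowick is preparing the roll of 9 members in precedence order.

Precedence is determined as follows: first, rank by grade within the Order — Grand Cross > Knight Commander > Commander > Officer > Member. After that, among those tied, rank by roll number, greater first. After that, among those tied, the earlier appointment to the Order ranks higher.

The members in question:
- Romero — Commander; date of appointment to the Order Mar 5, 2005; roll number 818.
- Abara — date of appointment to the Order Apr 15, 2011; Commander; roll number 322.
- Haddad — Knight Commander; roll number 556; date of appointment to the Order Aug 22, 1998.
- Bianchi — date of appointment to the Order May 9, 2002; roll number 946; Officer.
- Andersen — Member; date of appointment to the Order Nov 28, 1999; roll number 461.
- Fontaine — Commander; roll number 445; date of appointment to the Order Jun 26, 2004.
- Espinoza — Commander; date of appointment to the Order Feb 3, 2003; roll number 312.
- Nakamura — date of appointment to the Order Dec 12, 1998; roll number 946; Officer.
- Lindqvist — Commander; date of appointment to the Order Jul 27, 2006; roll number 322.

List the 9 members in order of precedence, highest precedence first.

By grade within the Order: Haddad (Knight Commander); then Romero, Fontaine, Lindqvist, Abara and Espinoza (Commander); then Nakamura and Bianchi (Officer); then Andersen (Member).
Among Romero, Fontaine, Lindqvist, Abara and Espinoza, by roll number (higher first): Romero (818) before Fontaine (445) before Lindqvist and Abara (322) before Espinoza (312).
Among Lindqvist and Abara, by date of appointment to the Order (earlier first): Lindqvist (Jul 27, 2006) before Abara (Apr 15, 2011).
Nakamura and Bianchi both have roll number 946, so the next rule applies.
Among Nakamura and Bianchi, by date of appointment to the Order (earlier first): Nakamura (Dec 12, 1998) before Bianchi (May 9, 2002).
Full order: Haddad, Romero, Fontaine, Lindqvist, Abara, Espinoza, Nakamura, Bianchi, Andersen.

Haddad, Romero, Fontaine, Lindqvist, Abara, Espinoza, Nakamura, Bianchi, Andersen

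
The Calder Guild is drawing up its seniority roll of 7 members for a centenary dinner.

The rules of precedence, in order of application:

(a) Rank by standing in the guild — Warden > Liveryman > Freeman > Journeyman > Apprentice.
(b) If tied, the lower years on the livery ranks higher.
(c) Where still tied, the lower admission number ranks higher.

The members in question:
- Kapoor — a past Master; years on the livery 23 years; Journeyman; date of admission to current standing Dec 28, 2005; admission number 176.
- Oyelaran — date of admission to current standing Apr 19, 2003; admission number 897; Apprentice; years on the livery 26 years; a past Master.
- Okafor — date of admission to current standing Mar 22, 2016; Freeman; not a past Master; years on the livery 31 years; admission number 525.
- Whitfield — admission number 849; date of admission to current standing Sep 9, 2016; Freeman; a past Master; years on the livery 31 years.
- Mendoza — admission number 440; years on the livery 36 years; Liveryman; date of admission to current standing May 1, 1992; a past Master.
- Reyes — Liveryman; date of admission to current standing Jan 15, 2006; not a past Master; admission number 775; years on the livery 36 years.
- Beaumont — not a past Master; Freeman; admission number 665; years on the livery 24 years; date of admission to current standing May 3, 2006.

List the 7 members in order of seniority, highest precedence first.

By standing in the guild: Mendoza and Reyes (Liveryman); then Beaumont, Okafor and Whitfield (Freeman); then Kapoor (Journeyman); then Oyelaran (Apprentice).
Mendoza and Reyes both have years on the livery 36 years, so the next rule applies.
Among Mendoza and Reyes, by admission number (lower first): Mendoza (440) before Reyes (775).
Among Beaumont, Okafor and Whitfield, by years on the livery (lower first): Beaumont (24 years) before Okafor and Whitfield (31 years).
Among Okafor and Whitfield, by admission number (lower first): Okafor (525) before Whitfield (849).
Full order: Mendoza, Reyes, Beaumont, Okafor, Whitfield, Kapoor, Oyelaran.

Mendoza, Reyes, Beaumont, Okafor, Whitfield, Kapoor, Oyelaran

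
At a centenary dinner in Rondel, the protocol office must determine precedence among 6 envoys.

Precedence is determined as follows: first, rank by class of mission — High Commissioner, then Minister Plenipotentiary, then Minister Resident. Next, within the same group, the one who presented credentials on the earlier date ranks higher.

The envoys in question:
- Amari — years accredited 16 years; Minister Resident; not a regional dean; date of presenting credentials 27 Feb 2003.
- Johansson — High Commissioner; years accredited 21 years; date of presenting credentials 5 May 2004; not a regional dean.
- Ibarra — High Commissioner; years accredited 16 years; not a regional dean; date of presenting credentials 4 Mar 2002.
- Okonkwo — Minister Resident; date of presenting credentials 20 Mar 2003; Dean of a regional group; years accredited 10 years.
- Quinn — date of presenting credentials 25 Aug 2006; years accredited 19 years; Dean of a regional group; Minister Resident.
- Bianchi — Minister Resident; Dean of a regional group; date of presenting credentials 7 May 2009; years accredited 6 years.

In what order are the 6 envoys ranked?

Ibarra, Johansson, Amari, Okonkwo, Quinn, Bianchi

By class of mission: Ibarra and Johansson (High Commissioner); then Amari, Okonkwo, Quinn and Bianchi (Minister Resident).
Among Ibarra and Johansson, by date of presenting credentials (earlier first): Ibarra (4 Mar 2002) before Johansson (5 May 2004).
Among Amari, Okonkwo, Quinn and Bianchi, by date of presenting credentials (earlier first): Amari (27 Feb 2003) before Okonkwo (20 Mar 2003) before Quinn (25 Aug 2006) before Bianchi (7 May 2009).
Full order: Ibarra, Johansson, Amari, Okonkwo, Quinn, Bianchi.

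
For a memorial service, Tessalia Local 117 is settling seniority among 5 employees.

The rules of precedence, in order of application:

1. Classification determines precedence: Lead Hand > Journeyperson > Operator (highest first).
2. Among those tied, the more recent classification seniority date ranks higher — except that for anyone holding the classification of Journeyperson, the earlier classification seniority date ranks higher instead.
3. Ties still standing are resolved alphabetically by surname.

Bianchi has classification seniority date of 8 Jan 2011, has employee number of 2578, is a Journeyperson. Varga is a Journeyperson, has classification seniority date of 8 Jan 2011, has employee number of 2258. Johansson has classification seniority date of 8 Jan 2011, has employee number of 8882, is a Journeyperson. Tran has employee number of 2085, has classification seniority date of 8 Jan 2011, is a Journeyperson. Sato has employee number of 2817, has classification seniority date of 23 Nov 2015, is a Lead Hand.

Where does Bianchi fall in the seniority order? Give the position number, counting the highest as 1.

2

By classification: Sato (Lead Hand); then Bianchi, Johansson, Tran and Varga (Journeyperson).
Bianchi, Johansson, Tran and Varga all have classification seniority date 8 Jan 2011, so the next rule applies.
Among Bianchi, Johansson, Tran and Varga, alphabetically by surname: Bianchi before Johansson before Tran before Varga.
Order: Sato, Bianchi, Johansson, Tran, Varga. So position 2.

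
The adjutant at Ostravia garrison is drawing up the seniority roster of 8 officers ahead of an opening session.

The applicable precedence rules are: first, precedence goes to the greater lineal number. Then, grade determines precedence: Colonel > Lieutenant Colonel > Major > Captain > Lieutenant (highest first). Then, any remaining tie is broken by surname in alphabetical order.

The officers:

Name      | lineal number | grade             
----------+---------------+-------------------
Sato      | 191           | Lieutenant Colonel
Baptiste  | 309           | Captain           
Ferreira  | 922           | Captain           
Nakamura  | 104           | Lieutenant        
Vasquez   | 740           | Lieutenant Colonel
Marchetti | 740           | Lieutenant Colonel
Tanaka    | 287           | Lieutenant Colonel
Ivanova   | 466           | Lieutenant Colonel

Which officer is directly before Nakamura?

Sato

By lineal number (higher first): Ferreira (922); then Marchetti and Vasquez (both 740); then Ivanova (466); then Baptiste (309); then Tanaka (287); then Sato (191); then Nakamura (104).
Marchetti and Vasquez are each Lieutenant Colonel, so the next rule applies.
Among Marchetti and Vasquez, alphabetically by surname: Marchetti before Vasquez.
Order: Ferreira, Marchetti, Vasquez, Ivanova, Baptiste, Tanaka, Sato, Nakamura.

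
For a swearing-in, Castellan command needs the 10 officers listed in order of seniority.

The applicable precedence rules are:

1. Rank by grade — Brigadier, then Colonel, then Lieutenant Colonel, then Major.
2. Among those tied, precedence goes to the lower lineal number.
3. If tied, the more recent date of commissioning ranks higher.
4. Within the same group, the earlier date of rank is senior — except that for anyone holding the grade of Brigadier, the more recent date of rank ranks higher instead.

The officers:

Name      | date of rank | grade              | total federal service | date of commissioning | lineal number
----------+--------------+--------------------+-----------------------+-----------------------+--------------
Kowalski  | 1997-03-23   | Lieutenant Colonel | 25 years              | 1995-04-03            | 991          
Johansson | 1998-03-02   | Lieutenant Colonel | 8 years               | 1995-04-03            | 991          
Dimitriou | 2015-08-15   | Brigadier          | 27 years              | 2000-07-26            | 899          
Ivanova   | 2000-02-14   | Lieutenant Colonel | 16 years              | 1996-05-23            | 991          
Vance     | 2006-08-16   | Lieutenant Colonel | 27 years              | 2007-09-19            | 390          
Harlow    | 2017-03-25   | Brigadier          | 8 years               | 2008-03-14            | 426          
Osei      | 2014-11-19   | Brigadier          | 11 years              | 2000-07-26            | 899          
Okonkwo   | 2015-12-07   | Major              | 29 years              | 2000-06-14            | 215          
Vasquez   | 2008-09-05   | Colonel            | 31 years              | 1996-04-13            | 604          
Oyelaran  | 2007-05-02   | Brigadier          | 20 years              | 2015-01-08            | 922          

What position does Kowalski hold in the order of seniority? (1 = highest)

8

By grade: Harlow, Dimitriou, Osei and Oyelaran (Brigadier); then Vasquez (Colonel); then Vance, Ivanova, Kowalski and Johansson (Lieutenant Colonel); then Okonkwo (Major).
Among Harlow, Dimitriou, Osei and Oyelaran, by lineal number (lower first): Harlow (426) before Dimitriou and Osei (899) before Oyelaran (922).
Dimitriou and Osei both have date of commissioning 2000-07-26, so the next rule applies.
Among Dimitriou and Osei, by date of rank (later first) (reversed rule for this group): Dimitriou (2015-08-15) before Osei (2014-11-19).
Among Vance, Ivanova, Kowalski and Johansson, by lineal number (lower first): Vance (390) before Ivanova, Kowalski and Johansson (991).
Among Ivanova, Kowalski and Johansson, by date of commissioning (later first): Ivanova (1996-05-23) before Kowalski and Johansson (1995-04-03).
Among Kowalski and Johansson, by date of rank (earlier first): Kowalski (1997-03-23) before Johansson (1998-03-02).
Order: Harlow, Dimitriou, Osei, Oyelaran, Vasquez, Vance, Ivanova, Kowalski, Johansson, Okonkwo. So position 8.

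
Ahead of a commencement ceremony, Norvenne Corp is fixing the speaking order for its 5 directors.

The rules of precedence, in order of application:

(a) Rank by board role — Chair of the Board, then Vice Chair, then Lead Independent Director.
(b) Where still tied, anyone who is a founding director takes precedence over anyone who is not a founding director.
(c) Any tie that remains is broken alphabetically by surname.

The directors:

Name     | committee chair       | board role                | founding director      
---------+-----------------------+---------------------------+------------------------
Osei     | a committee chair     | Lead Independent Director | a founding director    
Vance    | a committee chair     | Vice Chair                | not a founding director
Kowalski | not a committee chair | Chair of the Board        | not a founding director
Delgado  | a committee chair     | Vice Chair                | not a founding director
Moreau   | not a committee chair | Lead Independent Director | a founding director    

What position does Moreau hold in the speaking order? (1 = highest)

4

By board role: Kowalski (Chair of the Board); then Delgado and Vance (Vice Chair); then Moreau and Osei (Lead Independent Director).
Delgado and Vance are each not a founding director, so the next rule applies.
Among Delgado and Vance, alphabetically by surname: Delgado before Vance.
Moreau and Osei are each a founding director, so the next rule applies.
Among Moreau and Osei, alphabetically by surname: Moreau before Osei.
Order: Kowalski, Delgado, Vance, Moreau, Osei. So position 4.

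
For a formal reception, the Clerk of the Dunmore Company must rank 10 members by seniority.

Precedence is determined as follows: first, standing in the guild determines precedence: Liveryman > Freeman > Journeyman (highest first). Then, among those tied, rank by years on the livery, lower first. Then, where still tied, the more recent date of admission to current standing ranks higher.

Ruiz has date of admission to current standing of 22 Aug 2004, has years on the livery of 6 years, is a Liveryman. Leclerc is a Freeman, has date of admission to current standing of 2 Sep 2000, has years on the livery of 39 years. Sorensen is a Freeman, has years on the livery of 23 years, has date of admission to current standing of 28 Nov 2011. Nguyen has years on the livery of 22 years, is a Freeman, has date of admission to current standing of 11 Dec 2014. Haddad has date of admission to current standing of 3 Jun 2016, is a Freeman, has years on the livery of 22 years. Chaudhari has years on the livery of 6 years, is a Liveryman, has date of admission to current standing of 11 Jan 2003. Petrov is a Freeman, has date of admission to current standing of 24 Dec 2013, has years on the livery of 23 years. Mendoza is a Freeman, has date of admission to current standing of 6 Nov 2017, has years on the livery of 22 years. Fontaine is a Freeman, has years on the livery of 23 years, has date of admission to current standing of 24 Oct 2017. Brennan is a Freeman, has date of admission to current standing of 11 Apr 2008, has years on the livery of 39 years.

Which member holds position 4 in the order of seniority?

By standing in the guild: Ruiz and Chaudhari (Liveryman); then Mendoza, Haddad, Nguyen, Fontaine, Petrov, Sorensen, Brennan and Leclerc (Freeman).
Ruiz and Chaudhari both have years on the livery 6 years, so the next rule applies.
Among Ruiz and Chaudhari, by date of admission to current standing (later first): Ruiz (22 Aug 2004) before Chaudhari (11 Jan 2003).
Among Mendoza, Haddad, Nguyen, Fontaine, Petrov, Sorensen, Brennan and Leclerc, by years on the livery (lower first): Mendoza, Haddad and Nguyen (22 years) before Fontaine, Petrov and Sorensen (23 years) before Brennan and Leclerc (39 years).
Among Mendoza, Haddad and Nguyen, by date of admission to current standing (later first): Mendoza (6 Nov 2017) before Haddad (3 Jun 2016) before Nguyen (11 Dec 2014).
Among Fontaine, Petrov and Sorensen, by date of admission to current standing (later first): Fontaine (24 Oct 2017) before Petrov (24 Dec 2013) before Sorensen (28 Nov 2011).
Among Brennan and Leclerc, by date of admission to current standing (later first): Brennan (11 Apr 2008) before Leclerc (2 Sep 2000).
Order: Ruiz, Chaudhari, Mendoza, Haddad, Nguyen, Fontaine, Petrov, Sorensen, Brennan, Leclerc.

Haddad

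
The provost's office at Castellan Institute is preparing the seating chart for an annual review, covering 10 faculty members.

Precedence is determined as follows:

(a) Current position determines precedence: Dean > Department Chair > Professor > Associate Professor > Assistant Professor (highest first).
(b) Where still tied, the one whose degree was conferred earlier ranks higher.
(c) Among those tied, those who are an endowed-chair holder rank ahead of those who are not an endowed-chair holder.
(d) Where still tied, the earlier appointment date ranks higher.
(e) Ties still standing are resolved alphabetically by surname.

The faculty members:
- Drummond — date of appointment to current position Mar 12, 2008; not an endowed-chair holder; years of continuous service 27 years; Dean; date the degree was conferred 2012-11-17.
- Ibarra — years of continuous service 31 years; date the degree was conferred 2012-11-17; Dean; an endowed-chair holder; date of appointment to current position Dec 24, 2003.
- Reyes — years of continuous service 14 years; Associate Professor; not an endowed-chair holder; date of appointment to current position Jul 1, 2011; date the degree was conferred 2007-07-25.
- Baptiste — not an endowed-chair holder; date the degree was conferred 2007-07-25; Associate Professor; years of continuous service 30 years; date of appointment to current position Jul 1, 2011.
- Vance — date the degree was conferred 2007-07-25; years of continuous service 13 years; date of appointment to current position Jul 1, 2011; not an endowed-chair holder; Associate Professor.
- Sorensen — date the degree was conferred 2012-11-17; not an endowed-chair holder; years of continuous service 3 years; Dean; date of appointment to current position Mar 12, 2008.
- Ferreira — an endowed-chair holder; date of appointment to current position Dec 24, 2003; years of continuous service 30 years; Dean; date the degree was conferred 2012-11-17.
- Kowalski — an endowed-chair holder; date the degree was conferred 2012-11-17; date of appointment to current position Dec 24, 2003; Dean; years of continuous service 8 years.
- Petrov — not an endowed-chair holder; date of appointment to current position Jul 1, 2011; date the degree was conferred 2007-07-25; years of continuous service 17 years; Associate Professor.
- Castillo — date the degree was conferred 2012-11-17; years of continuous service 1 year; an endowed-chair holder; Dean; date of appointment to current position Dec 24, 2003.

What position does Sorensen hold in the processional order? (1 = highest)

By current position: Castillo, Ferreira, Ibarra, Kowalski, Drummond and Sorensen (Dean); then Baptiste, Petrov, Reyes and Vance (Associate Professor).
Castillo, Ferreira, Ibarra, Kowalski, Drummond and Sorensen all have date the degree was conferred 2012-11-17, so the next rule applies.
Among Castillo, Ferreira, Ibarra, Kowalski, Drummond and Sorensen, an endowed-chair holder before not an endowed-chair holder: Castillo, Ferreira, Ibarra and Kowalski (an endowed-chair holder) before Drummond and Sorensen (not an endowed-chair holder).
Castillo, Ferreira, Ibarra and Kowalski all have date of appointment to current position Dec 24, 2003, so the next rule applies.
Among Castillo, Ferreira, Ibarra and Kowalski, alphabetically by surname: Castillo before Ferreira before Ibarra before Kowalski.
Drummond and Sorensen both have date of appointment to current position Mar 12, 2008, so the next rule applies.
Among Drummond and Sorensen, alphabetically by surname: Drummond before Sorensen.
Baptiste, Petrov, Reyes and Vance all have date the degree was conferred 2007-07-25, so the next rule applies.
Baptiste, Petrov, Reyes and Vance are each not an endowed-chair holder, so the next rule applies.
Baptiste, Petrov, Reyes and Vance all have date of appointment to current position Jul 1, 2011, so the next rule applies.
Among Baptiste, Petrov, Reyes and Vance, alphabetically by surname: Baptiste before Petrov before Reyes before Vance.
Order: Castillo, Ferreira, Ibarra, Kowalski, Drummond, Sorensen, Baptiste, Petrov, Reyes, Vance. So position 6.

6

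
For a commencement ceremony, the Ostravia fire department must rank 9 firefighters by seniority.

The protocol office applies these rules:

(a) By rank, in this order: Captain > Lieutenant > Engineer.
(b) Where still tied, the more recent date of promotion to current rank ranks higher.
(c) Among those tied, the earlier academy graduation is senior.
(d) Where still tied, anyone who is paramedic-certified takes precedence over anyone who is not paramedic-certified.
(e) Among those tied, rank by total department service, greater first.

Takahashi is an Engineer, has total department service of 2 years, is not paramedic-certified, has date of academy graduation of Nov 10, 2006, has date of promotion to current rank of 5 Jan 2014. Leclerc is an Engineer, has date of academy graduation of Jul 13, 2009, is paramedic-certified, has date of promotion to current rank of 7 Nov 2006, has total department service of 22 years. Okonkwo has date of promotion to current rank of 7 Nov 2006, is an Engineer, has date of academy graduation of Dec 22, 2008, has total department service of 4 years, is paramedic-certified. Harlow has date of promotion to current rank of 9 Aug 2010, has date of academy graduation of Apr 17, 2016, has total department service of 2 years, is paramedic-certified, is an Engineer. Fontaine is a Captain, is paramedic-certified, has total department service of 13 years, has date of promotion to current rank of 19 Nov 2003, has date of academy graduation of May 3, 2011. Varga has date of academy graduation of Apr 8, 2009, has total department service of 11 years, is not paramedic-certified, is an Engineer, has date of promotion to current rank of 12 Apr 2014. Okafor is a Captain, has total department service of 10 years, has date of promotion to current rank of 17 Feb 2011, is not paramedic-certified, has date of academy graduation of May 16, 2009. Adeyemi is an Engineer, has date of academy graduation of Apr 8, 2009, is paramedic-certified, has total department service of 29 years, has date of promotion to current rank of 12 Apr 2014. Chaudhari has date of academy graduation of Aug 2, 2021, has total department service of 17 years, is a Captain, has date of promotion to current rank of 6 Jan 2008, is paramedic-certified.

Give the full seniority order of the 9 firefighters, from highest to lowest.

By rank: Okafor, Chaudhari and Fontaine (Captain); then Adeyemi, Varga, Takahashi, Harlow, Okonkwo and Leclerc (Engineer).
Among Okafor, Chaudhari and Fontaine, by date of promotion to current rank (later first): Okafor (17 Feb 2011) before Chaudhari (6 Jan 2008) before Fontaine (19 Nov 2003).
Among Adeyemi, Varga, Takahashi, Harlow, Okonkwo and Leclerc, by date of promotion to current rank (later first): Adeyemi and Varga (12 Apr 2014) before Takahashi (5 Jan 2014) before Harlow (9 Aug 2010) before Okonkwo and Leclerc (7 Nov 2006).
Adeyemi and Varga both have date of academy graduation Apr 8, 2009, so the next rule applies.
Among Adeyemi and Varga, paramedic-certified before not paramedic-certified: Adeyemi (paramedic-certified) before Varga (not paramedic-certified).
Among Okonkwo and Leclerc, by date of academy graduation (earlier first): Okonkwo (Dec 22, 2008) before Leclerc (Jul 13, 2009).
Full order: Okafor, Chaudhari, Fontaine, Adeyemi, Varga, Takahashi, Harlow, Okonkwo, Leclerc.

Okafor, Chaudhari, Fontaine, Adeyemi, Varga, Takahashi, Harlow, Okonkwo, Leclerc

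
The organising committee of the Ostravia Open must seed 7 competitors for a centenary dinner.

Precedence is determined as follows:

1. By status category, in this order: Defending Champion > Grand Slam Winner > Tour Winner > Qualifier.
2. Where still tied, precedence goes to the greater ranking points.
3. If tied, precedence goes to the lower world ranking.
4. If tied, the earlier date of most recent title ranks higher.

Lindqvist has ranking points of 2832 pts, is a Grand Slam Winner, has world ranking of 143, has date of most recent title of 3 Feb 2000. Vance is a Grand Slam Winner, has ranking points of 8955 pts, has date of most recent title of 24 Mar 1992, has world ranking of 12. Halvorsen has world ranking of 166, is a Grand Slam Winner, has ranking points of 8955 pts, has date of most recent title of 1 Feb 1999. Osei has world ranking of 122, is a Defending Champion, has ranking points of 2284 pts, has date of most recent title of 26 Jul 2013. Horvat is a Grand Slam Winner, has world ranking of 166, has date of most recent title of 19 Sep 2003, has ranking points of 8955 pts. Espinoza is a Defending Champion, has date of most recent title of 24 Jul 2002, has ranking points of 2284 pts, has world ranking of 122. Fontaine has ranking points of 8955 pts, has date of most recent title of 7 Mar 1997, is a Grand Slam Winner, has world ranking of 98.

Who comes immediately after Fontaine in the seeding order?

By status category: Espinoza and Osei (Defending Champion); then Vance, Fontaine, Halvorsen, Horvat and Lindqvist (Grand Slam Winner).
Espinoza and Osei both have ranking points 2284 pts, so the next rule applies.
Espinoza and Osei both have world ranking 122, so the next rule applies.
Among Espinoza and Osei, by date of most recent title (earlier first): Espinoza (24 Jul 2002) before Osei (26 Jul 2013).
Among Vance, Fontaine, Halvorsen, Horvat and Lindqvist, by ranking points (higher first): Vance, Fontaine, Halvorsen and Horvat (8955 pts) before Lindqvist (2832 pts).
Among Vance, Fontaine, Halvorsen and Horvat, by world ranking (lower first): Vance (12) before Fontaine (98) before Halvorsen and Horvat (166).
Among Halvorsen and Horvat, by date of most recent title (earlier first): Halvorsen (1 Feb 1999) before Horvat (19 Sep 2003).
Order: Espinoza, Osei, Vance, Fontaine, Halvorsen, Horvat, Lindqvist.

Halvorsen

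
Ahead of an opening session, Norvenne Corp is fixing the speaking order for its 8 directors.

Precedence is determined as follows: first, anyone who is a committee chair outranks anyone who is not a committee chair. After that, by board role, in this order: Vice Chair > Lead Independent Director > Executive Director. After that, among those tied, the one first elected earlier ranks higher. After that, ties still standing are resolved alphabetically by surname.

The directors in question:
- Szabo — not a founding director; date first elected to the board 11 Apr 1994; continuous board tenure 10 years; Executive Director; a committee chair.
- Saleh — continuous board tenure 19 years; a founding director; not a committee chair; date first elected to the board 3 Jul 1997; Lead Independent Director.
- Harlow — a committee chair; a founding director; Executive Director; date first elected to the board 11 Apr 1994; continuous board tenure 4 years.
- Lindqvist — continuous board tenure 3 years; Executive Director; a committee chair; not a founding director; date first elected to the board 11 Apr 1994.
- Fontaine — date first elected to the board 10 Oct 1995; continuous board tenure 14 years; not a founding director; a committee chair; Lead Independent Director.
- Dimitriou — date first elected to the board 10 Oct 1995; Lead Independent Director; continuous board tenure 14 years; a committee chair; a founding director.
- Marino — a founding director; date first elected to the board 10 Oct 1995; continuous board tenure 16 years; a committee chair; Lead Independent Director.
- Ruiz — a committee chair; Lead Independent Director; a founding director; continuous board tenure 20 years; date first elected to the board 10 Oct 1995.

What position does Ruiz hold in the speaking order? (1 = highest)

By the first rule: Dimitriou, Fontaine, Marino, Ruiz, Harlow, Lindqvist and Szabo (each a committee chair); then Saleh (not a committee chair).
Among Dimitriou, Fontaine, Marino, Ruiz, Harlow, Lindqvist and Szabo, by board role: Dimitriou, Fontaine, Marino and Ruiz (Lead Independent Director) before Harlow, Lindqvist and Szabo (Executive Director).
Dimitriou, Fontaine, Marino and Ruiz all have date first elected to the board 10 Oct 1995, so the next rule applies.
Among Dimitriou, Fontaine, Marino and Ruiz, alphabetically by surname: Dimitriou before Fontaine before Marino before Ruiz.
Harlow, Lindqvist and Szabo all have date first elected to the board 11 Apr 1994, so the next rule applies.
Among Harlow, Lindqvist and Szabo, alphabetically by surname: Harlow before Lindqvist before Szabo.
Order: Dimitriou, Fontaine, Marino, Ruiz, Harlow, Lindqvist, Szabo, Saleh. So position 4.

4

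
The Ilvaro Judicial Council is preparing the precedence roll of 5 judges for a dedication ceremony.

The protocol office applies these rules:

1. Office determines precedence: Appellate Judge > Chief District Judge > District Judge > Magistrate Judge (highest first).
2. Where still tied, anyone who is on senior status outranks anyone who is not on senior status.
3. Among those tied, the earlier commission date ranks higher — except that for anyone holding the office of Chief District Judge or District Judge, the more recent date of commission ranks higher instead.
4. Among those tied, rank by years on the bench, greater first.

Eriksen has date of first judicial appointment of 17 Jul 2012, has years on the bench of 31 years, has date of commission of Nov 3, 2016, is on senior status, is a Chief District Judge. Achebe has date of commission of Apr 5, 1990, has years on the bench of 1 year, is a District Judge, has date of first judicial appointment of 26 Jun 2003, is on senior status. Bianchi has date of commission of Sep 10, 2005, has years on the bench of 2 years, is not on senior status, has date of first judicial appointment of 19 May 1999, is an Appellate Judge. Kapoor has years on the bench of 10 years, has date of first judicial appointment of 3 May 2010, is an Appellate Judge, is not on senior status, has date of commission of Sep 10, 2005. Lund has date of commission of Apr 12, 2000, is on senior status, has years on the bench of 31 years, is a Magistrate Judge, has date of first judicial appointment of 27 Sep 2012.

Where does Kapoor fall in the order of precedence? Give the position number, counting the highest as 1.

By office: Kapoor and Bianchi (Appellate Judge); then Eriksen (Chief District Judge); then Achebe (District Judge); then Lund (Magistrate Judge).
Kapoor and Bianchi are each not on senior status, so the next rule applies.
Kapoor and Bianchi both have date of commission Sep 10, 2005, so the next rule applies.
Among Kapoor and Bianchi, by years on the bench (higher first): Kapoor (10 years) before Bianchi (2 years).
Order: Kapoor, Bianchi, Eriksen, Achebe, Lund. So position 1.

1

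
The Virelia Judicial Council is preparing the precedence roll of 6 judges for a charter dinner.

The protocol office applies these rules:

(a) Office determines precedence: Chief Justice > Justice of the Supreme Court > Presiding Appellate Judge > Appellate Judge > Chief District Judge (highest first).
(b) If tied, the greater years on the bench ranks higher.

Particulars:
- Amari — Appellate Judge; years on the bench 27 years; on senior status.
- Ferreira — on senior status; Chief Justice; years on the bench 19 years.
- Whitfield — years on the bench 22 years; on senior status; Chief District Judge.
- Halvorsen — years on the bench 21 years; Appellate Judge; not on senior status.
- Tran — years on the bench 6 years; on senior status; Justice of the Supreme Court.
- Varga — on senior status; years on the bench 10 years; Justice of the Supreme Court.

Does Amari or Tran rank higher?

Tran

By office: Ferreira (Chief Justice); then Varga and Tran (Justice of the Supreme Court); then Amari and Halvorsen (Appellate Judge); then Whitfield (Chief District Judge).
Among Varga and Tran, by years on the bench (higher first): Varga (10 years) before Tran (6 years).
Among Amari and Halvorsen, by years on the bench (higher first): Amari (27 years) before Halvorsen (21 years).
So Tran takes precedence.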